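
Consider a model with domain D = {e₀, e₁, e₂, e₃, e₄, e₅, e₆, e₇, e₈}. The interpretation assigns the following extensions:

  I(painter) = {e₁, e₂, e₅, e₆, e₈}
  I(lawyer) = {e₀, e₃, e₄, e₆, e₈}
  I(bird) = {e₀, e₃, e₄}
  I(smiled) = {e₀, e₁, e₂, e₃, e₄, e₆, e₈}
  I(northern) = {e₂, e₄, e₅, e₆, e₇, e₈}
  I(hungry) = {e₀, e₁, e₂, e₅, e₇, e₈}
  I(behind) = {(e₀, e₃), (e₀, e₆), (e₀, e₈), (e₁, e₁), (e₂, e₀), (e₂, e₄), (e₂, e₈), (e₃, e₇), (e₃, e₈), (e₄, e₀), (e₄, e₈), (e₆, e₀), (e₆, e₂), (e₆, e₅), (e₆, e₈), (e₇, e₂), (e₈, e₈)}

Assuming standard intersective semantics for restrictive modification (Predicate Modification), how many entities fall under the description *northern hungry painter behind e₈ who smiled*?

2

⟦behind e₈⟧ = {x : ⟨x, e₈⟩ ∈ ⟦behind⟧} = {e₀, e₂, e₃, e₄, e₆, e₈}
⟦who smiled⟧ = ⟦smiled⟧ = {e₀, e₁, e₂, e₃, e₄, e₆, e₈}
⟦painter⟧ = {e₁, e₂, e₅, e₆, e₈}
… ∩ ⟦behind e₈⟧ = {e₁, e₂, e₅, e₆, e₈} ∩ {e₀, e₂, e₃, e₄, e₆, e₈} = {e₂, e₆, e₈}
… ∩ ⟦who smiled⟧ = {e₂, e₆, e₈} ∩ {e₀, e₁, e₂, e₃, e₄, e₆, e₈} = {e₂, e₆, e₈}
… ∩ ⟦northern⟧ = {e₂, e₆, e₈} ∩ {e₂, e₄, e₅, e₆, e₇, e₈} = {e₂, e₆, e₈}
… ∩ ⟦hungry⟧ = {e₂, e₆, e₈} ∩ {e₀, e₁, e₂, e₅, e₇, e₈} = {e₂, e₈}
⟦northern hungry painter behind e₈ who smiled⟧ = {e₂, e₈}, so the cardinality is 2.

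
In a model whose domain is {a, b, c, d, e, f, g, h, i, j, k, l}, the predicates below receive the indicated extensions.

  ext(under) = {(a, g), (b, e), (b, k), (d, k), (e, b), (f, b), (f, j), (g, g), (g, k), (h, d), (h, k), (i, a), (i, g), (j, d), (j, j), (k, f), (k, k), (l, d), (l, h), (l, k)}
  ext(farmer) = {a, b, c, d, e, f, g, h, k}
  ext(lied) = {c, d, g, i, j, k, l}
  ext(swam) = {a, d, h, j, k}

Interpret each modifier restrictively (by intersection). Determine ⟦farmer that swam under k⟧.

⟦that swam⟧ = ⟦swam⟧ = {a, d, h, j, k}
⟦under k⟧ = {x : ⟨x, k⟩ ∈ ⟦under⟧} = {b, d, g, h, k, l}
⟦farmer⟧ = {a, b, c, d, e, f, g, h, k}
… ∩ ⟦that swam⟧ = {a, b, c, d, e, f, g, h, k} ∩ {a, d, h, j, k} = {a, d, h, k}
… ∩ ⟦under k⟧ = {a, d, h, k} ∩ {b, d, g, h, k, l} = {d, h, k}
So ⟦farmer that swam under k⟧ = {d, h, k}.

{d, h, k}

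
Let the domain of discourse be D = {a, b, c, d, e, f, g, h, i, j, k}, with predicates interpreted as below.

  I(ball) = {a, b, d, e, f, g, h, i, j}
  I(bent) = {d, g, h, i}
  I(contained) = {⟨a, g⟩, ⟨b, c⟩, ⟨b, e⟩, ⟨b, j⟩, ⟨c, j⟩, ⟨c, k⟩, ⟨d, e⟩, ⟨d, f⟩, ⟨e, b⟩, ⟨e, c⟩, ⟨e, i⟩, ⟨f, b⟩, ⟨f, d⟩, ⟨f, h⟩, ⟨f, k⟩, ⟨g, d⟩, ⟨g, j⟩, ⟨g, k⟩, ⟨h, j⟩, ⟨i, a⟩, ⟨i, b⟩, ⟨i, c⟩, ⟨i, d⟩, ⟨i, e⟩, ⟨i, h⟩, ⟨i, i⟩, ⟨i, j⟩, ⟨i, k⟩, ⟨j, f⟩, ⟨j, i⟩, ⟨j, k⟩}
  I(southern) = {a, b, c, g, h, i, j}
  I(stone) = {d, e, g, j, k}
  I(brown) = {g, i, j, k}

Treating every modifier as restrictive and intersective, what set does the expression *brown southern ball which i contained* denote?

⟦which i contained⟧ = {x : ⟨i, x⟩ ∈ ⟦contained⟧} = {a, b, c, d, e, h, i, j, k}
⟦ball⟧ = {a, b, d, e, f, g, h, i, j}
… ∩ ⟦which i contained⟧ = {a, b, d, e, f, g, h, i, j} ∩ {a, b, c, d, e, h, i, j, k} = {a, b, d, e, h, i, j}
… ∩ ⟦brown⟧ = {a, b, d, e, h, i, j} ∩ {g, i, j, k} = {i, j}
… ∩ ⟦southern⟧ = {i, j} ∩ {a, b, c, g, h, i, j} = {i, j}
So ⟦brown southern ball which i contained⟧ = {i, j}.

{i, j}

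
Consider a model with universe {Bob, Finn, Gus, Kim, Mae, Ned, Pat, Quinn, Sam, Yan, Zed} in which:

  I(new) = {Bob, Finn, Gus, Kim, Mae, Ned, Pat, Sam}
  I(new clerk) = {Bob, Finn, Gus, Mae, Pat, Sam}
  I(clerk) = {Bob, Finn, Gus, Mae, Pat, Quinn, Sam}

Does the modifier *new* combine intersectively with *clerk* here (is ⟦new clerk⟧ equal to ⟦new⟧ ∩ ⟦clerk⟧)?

⟦new⟧ ∩ ⟦clerk⟧ = {Bob, Finn, Gus, Kim, Mae, Ned, Pat, Sam} ∩ {Bob, Finn, Gus, Mae, Pat, Quinn, Sam} = {Bob, Finn, Gus, Mae, Pat, Sam}
Observed ⟦new clerk⟧ = {Bob, Finn, Gus, Mae, Pat, Sam}.
These coincide, so the modifier is intersective here.

yes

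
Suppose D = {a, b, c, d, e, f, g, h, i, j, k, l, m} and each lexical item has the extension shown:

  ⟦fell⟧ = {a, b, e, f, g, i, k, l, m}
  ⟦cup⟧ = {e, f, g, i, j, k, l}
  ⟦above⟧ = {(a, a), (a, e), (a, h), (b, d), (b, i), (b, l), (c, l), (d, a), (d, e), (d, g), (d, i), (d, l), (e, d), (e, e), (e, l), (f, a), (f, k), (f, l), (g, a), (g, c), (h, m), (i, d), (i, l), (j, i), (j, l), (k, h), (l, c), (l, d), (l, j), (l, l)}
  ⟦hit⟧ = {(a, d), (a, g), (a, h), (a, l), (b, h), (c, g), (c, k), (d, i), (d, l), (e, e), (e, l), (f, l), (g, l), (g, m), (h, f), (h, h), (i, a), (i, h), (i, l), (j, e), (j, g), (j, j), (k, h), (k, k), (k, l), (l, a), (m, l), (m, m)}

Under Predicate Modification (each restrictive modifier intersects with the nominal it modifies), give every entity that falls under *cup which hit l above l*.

{e, f, i}

⟦which hit l⟧ = {x : ⟨x, l⟩ ∈ ⟦hit⟧} = {a, d, e, f, g, i, k, m}
⟦above l⟧ = {x : ⟨x, l⟩ ∈ ⟦above⟧} = {b, c, d, e, f, i, j, l}
⟦cup⟧ = {e, f, g, i, j, k, l}
… ∩ ⟦which hit l⟧ = {e, f, g, i, j, k, l} ∩ {a, d, e, f, g, i, k, m} = {e, f, g, i, k}
… ∩ ⟦above l⟧ = {e, f, g, i, k} ∩ {b, c, d, e, f, i, j, l} = {e, f, i}
So ⟦cup which hit l above l⟧ = {e, f, i}.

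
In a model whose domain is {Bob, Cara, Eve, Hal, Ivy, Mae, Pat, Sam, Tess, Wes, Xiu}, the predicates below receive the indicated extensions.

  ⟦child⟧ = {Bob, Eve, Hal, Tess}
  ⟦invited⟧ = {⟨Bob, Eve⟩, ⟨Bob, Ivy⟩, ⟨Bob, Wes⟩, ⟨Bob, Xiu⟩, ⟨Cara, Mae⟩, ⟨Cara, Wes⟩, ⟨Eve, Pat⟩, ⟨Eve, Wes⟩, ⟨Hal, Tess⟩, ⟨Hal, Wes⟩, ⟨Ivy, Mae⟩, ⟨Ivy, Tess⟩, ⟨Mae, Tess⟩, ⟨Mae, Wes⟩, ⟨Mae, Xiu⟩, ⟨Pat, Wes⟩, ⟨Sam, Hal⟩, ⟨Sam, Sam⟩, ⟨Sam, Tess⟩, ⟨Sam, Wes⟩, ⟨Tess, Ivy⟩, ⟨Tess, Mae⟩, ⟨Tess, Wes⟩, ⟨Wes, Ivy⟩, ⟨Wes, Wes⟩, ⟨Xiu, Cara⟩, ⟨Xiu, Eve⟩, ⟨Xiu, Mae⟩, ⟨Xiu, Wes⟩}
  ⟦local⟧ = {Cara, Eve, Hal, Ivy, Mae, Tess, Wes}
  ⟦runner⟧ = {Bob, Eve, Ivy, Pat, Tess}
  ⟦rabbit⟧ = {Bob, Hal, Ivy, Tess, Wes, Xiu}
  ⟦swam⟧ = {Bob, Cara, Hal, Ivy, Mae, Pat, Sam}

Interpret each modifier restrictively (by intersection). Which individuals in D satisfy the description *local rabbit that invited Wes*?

{Hal, Tess, Wes}

⟦that invited Wes⟧ = {x : ⟨x, Wes⟩ ∈ ⟦invited⟧} = {Bob, Cara, Eve, Hal, Mae, Pat, Sam, Tess, Wes, Xiu}
⟦rabbit⟧ = {Bob, Hal, Ivy, Tess, Wes, Xiu}
… ∩ ⟦that invited Wes⟧ = {Bob, Hal, Ivy, Tess, Wes, Xiu} ∩ {Bob, Cara, Eve, Hal, Mae, Pat, Sam, Tess, Wes, Xiu} = {Bob, Hal, Tess, Wes, Xiu}
… ∩ ⟦local⟧ = {Bob, Hal, Tess, Wes, Xiu} ∩ {Cara, Eve, Hal, Ivy, Mae, Tess, Wes} = {Hal, Tess, Wes}
So ⟦local rabbit that invited Wes⟧ = {Hal, Tess, Wes}.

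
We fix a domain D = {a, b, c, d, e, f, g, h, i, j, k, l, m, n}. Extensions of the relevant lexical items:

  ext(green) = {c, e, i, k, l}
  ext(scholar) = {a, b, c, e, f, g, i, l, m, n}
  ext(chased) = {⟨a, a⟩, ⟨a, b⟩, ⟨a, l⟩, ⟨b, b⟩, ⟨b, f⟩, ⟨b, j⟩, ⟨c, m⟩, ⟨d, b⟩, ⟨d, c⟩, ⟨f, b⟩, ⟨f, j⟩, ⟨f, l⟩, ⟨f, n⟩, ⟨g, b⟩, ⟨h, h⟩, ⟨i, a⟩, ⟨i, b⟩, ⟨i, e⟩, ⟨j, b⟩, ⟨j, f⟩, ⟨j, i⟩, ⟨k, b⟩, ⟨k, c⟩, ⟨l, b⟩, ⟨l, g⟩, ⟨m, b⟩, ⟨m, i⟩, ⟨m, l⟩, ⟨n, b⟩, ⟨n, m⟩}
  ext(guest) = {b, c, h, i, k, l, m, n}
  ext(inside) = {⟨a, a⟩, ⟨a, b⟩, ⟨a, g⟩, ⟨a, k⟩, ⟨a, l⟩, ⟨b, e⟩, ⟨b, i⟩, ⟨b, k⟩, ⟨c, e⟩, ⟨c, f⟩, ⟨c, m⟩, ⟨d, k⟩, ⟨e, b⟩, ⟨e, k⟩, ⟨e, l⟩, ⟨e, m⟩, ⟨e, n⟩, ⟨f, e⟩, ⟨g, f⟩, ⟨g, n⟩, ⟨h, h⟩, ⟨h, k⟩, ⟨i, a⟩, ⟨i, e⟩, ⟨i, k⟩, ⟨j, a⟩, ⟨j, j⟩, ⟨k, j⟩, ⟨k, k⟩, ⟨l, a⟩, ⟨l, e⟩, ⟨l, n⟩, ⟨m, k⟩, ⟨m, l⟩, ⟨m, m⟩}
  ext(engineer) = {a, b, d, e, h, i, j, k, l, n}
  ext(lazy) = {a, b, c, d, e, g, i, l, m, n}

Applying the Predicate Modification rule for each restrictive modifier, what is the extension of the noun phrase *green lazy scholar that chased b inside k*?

{i}

⟦that chased b⟧ = {x : ⟨x, b⟩ ∈ ⟦chased⟧} = {a, b, d, f, g, i, j, k, l, m, n}
⟦inside k⟧ = {x : ⟨x, k⟩ ∈ ⟦inside⟧} = {a, b, d, e, h, i, k, m}
⟦scholar⟧ = {a, b, c, e, f, g, i, l, m, n}
… ∩ ⟦that chased b⟧ = {a, b, c, e, f, g, i, l, m, n} ∩ {a, b, d, f, g, i, j, k, l, m, n} = {a, b, f, g, i, l, m, n}
… ∩ ⟦inside k⟧ = {a, b, f, g, i, l, m, n} ∩ {a, b, d, e, h, i, k, m} = {a, b, i, m}
… ∩ ⟦green⟧ = {a, b, i, m} ∩ {c, e, i, k, l} = {i}
… ∩ ⟦lazy⟧ = {i} ∩ {a, b, c, d, e, g, i, l, m, n} = {i}
So ⟦green lazy scholar that chased b inside k⟧ = {i}.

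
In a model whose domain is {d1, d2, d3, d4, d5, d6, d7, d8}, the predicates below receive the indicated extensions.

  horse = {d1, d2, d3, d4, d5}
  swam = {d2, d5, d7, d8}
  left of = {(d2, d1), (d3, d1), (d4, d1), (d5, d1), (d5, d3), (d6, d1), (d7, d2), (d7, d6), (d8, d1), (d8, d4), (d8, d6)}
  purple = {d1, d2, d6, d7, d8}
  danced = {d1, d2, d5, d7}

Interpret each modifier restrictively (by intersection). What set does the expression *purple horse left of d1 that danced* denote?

{d2}

⟦left of d1⟧ = {x : ⟨x, d1⟩ ∈ ⟦left of⟧} = {d2, d3, d4, d5, d6, d8}
⟦that danced⟧ = ⟦danced⟧ = {d1, d2, d5, d7}
⟦horse⟧ = {d1, d2, d3, d4, d5}
… ∩ ⟦left of d1⟧ = {d1, d2, d3, d4, d5} ∩ {d2, d3, d4, d5, d6, d8} = {d2, d3, d4, d5}
… ∩ ⟦that danced⟧ = {d2, d3, d4, d5} ∩ {d1, d2, d5, d7} = {d2, d5}
… ∩ ⟦purple⟧ = {d2, d5} ∩ {d1, d2, d6, d7, d8} = {d2}
So ⟦purple horse left of d1 that danced⟧ = {d2}.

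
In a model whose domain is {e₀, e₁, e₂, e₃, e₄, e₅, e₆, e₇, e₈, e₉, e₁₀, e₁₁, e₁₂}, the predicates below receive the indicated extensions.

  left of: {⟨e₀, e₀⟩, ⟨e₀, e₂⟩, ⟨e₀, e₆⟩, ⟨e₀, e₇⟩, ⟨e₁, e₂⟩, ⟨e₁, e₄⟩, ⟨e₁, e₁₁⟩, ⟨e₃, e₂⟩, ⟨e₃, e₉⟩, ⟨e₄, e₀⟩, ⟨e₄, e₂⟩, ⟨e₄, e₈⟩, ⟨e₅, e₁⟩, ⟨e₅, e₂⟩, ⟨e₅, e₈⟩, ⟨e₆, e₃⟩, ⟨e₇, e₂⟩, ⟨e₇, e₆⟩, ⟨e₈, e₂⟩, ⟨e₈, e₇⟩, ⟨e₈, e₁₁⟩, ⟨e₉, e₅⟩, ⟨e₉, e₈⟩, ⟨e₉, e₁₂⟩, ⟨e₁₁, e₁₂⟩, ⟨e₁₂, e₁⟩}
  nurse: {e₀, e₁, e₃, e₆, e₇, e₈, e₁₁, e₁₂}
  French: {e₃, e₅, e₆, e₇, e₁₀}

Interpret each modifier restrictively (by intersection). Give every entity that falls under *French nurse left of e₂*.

{e₃, e₇}

⟦left of e₂⟧ = {x : ⟨x, e₂⟩ ∈ ⟦left of⟧} = {e₀, e₁, e₃, e₄, e₅, e₇, e₈}
⟦nurse⟧ = {e₀, e₁, e₃, e₆, e₇, e₈, e₁₁, e₁₂}
… ∩ ⟦left of e₂⟧ = {e₀, e₁, e₃, e₆, e₇, e₈, e₁₁, e₁₂} ∩ {e₀, e₁, e₃, e₄, e₅, e₇, e₈} = {e₀, e₁, e₃, e₇, e₈}
… ∩ ⟦French⟧ = {e₀, e₁, e₃, e₇, e₈} ∩ {e₃, e₅, e₆, e₇, e₁₀} = {e₃, e₇}
So ⟦French nurse left of e₂⟧ = {e₃, e₇}.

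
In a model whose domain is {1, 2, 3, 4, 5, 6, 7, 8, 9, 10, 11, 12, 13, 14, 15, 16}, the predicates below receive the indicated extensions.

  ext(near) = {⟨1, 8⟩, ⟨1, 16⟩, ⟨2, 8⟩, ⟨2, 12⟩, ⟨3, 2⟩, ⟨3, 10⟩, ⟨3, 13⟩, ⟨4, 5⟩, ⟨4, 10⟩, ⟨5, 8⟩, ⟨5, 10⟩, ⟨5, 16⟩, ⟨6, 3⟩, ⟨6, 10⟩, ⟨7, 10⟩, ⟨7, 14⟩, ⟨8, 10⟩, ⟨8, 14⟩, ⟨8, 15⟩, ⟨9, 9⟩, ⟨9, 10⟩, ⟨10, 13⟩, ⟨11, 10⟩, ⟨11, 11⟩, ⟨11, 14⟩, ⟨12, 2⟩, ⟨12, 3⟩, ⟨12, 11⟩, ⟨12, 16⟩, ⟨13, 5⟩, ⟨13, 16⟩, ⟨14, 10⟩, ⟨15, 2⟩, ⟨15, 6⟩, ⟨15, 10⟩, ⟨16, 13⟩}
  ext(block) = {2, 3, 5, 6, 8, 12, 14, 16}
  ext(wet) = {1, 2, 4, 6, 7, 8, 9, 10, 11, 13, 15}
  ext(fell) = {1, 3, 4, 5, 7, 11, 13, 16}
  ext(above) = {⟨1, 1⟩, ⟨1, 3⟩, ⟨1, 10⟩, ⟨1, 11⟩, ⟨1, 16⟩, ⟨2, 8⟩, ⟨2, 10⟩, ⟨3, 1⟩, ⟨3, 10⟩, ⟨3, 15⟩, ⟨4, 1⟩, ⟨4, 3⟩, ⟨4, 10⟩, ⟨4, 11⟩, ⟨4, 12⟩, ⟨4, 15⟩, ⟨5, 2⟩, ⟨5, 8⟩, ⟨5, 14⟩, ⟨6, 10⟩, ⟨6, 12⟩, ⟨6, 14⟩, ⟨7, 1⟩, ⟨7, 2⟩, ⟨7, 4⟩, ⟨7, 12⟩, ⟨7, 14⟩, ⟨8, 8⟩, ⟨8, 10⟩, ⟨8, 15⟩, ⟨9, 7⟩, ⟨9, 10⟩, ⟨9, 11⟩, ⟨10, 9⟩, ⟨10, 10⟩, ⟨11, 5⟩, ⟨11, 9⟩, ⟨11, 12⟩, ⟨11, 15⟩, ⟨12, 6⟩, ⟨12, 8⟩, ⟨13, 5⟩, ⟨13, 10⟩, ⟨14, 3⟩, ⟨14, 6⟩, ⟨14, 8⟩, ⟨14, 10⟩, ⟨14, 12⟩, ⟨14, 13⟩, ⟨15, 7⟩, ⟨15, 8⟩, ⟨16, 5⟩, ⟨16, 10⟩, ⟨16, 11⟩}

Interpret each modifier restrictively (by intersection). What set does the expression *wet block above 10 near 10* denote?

⟦above 10⟧ = {x : ⟨x, 10⟩ ∈ ⟦above⟧} = {1, 2, 3, 4, 6, 8, 9, 10, 13, 14, 16}
⟦near 10⟧ = {x : ⟨x, 10⟩ ∈ ⟦near⟧} = {3, 4, 5, 6, 7, 8, 9, 11, 14, 15}
⟦block⟧ = {2, 3, 5, 6, 8, 12, 14, 16}
… ∩ ⟦above 10⟧ = {2, 3, 5, 6, 8, 12, 14, 16} ∩ {1, 2, 3, 4, 6, 8, 9, 10, 13, 14, 16} = {2, 3, 6, 8, 14, 16}
… ∩ ⟦near 10⟧ = {2, 3, 6, 8, 14, 16} ∩ {3, 4, 5, 6, 7, 8, 9, 11, 14, 15} = {3, 6, 8, 14}
… ∩ ⟦wet⟧ = {3, 6, 8, 14} ∩ {1, 2, 4, 6, 7, 8, 9, 10, 11, 13, 15} = {6, 8}
So ⟦wet block above 10 near 10⟧ = {6, 8}.

{6, 8}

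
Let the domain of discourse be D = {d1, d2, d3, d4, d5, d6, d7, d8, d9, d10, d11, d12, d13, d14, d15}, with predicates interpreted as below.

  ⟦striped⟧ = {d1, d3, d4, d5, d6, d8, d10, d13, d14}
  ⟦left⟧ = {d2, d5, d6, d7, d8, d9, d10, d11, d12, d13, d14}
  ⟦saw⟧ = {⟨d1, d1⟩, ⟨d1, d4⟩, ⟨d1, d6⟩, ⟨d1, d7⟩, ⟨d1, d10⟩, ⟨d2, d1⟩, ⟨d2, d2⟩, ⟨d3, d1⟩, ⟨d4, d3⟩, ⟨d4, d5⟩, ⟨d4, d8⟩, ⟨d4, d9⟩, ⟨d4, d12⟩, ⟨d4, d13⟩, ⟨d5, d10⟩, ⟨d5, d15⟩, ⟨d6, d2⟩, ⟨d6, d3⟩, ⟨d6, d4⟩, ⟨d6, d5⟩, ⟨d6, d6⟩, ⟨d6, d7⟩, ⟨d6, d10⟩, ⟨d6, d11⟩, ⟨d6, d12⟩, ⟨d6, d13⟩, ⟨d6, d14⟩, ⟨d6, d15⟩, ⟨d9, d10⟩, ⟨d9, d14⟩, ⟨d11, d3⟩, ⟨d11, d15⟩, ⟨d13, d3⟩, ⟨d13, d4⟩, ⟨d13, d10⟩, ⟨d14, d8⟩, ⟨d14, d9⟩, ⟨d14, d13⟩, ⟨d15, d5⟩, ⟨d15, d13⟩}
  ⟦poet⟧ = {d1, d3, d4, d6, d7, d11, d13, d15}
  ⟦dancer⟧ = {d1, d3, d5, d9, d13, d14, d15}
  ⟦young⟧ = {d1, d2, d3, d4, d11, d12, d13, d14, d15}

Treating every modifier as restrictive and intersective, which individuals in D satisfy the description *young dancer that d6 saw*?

{d3, d13, d14, d15}

⟦that d6 saw⟧ = {x : ⟨d6, x⟩ ∈ ⟦saw⟧} = {d2, d3, d4, d5, d6, d7, d10, d11, d12, d13, d14, d15}
⟦dancer⟧ = {d1, d3, d5, d9, d13, d14, d15}
… ∩ ⟦that d6 saw⟧ = {d1, d3, d5, d9, d13, d14, d15} ∩ {d2, d3, d4, d5, d6, d7, d10, d11, d12, d13, d14, d15} = {d3, d5, d13, d14, d15}
… ∩ ⟦young⟧ = {d3, d5, d13, d14, d15} ∩ {d1, d2, d3, d4, d11, d12, d13, d14, d15} = {d3, d13, d14, d15}
So ⟦young dancer that d6 saw⟧ = {d3, d13, d14, d15}.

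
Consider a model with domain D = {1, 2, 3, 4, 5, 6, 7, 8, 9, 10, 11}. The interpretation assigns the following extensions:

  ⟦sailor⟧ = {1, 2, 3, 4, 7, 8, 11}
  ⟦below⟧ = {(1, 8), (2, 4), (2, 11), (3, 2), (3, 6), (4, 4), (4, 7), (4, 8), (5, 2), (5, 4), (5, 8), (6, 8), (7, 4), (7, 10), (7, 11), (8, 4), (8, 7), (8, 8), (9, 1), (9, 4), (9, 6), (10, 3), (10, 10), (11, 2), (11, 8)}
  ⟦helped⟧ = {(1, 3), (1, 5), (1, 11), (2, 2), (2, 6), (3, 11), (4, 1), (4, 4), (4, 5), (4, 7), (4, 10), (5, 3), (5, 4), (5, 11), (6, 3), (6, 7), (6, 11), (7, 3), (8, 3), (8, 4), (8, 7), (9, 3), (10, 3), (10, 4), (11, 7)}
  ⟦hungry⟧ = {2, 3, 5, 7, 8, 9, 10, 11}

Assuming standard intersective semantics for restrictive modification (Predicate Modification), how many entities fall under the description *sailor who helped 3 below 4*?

2

⟦who helped 3⟧ = {x : ⟨x, 3⟩ ∈ ⟦helped⟧} = {1, 5, 6, 7, 8, 9, 10}
⟦below 4⟧ = {x : ⟨x, 4⟩ ∈ ⟦below⟧} = {2, 4, 5, 7, 8, 9}
⟦sailor⟧ = {1, 2, 3, 4, 7, 8, 11}
… ∩ ⟦who helped 3⟧ = {1, 2, 3, 4, 7, 8, 11} ∩ {1, 5, 6, 7, 8, 9, 10} = {1, 7, 8}
… ∩ ⟦below 4⟧ = {1, 7, 8} ∩ {2, 4, 5, 7, 8, 9} = {7, 8}
⟦sailor who helped 3 below 4⟧ = {7, 8}, so the cardinality is 2.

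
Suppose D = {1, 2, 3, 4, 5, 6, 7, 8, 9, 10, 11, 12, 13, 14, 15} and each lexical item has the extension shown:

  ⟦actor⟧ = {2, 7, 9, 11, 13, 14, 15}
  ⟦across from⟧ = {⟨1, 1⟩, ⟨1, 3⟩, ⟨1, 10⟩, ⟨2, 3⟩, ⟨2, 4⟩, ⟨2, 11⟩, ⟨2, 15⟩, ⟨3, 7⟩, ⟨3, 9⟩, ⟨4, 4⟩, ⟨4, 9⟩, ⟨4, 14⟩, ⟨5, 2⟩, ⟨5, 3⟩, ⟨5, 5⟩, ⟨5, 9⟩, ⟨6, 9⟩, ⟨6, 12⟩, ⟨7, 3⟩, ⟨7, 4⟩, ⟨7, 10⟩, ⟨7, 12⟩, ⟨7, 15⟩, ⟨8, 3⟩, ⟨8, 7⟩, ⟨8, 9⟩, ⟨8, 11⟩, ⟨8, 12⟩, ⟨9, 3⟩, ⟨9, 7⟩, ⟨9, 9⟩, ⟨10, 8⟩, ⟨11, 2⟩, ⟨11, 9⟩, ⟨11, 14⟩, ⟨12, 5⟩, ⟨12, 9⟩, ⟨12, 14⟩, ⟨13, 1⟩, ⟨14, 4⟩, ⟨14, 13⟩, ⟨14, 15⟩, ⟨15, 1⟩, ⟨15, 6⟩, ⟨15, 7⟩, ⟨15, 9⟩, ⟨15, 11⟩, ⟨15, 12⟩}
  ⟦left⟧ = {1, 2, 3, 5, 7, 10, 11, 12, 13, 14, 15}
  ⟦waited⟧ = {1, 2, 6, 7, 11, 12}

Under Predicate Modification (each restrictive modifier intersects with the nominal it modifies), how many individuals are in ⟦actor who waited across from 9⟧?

1

⟦who waited⟧ = ⟦waited⟧ = {1, 2, 6, 7, 11, 12}
⟦across from 9⟧ = {x : ⟨x, 9⟩ ∈ ⟦across from⟧} = {3, 4, 5, 6, 8, 9, 11, 12, 15}
⟦actor⟧ = {2, 7, 9, 11, 13, 14, 15}
… ∩ ⟦who waited⟧ = {2, 7, 9, 11, 13, 14, 15} ∩ {1, 2, 6, 7, 11, 12} = {2, 7, 11}
… ∩ ⟦across from 9⟧ = {2, 7, 11} ∩ {3, 4, 5, 6, 8, 9, 11, 12, 15} = {11}
⟦actor who waited across from 9⟧ = {11}, so the cardinality is 1.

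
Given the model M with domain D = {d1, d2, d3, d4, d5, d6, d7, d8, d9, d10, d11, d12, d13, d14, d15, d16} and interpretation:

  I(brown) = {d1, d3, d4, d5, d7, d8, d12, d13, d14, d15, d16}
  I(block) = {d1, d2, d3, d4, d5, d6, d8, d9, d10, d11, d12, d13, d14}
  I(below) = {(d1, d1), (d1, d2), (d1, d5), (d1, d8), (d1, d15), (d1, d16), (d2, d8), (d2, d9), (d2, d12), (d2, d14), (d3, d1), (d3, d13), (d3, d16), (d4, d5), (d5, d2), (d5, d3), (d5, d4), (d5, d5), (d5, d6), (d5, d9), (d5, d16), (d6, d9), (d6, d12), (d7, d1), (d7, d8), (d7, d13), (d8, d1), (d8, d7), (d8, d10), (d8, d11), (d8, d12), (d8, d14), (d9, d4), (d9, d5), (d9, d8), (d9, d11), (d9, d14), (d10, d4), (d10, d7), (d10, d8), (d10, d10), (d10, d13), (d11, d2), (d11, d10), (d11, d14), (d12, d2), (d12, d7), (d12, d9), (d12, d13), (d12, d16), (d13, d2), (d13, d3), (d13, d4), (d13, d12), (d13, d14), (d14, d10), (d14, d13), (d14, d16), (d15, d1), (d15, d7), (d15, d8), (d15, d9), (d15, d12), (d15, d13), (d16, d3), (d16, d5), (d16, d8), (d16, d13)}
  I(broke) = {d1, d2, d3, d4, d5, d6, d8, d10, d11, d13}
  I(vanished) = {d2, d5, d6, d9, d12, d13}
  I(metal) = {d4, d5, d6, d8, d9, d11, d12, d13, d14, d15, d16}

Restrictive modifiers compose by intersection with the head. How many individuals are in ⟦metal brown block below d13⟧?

⟦below d13⟧ = {x : ⟨x, d13⟩ ∈ ⟦below⟧} = {d3, d7, d10, d12, d14, d15, d16}
⟦block⟧ = {d1, d2, d3, d4, d5, d6, d8, d9, d10, d11, d12, d13, d14}
… ∩ ⟦below d13⟧ = {d1, d2, d3, d4, d5, d6, d8, d9, d10, d11, d12, d13, d14} ∩ {d3, d7, d10, d12, d14, d15, d16} = {d3, d10, d12, d14}
… ∩ ⟦metal⟧ = {d3, d10, d12, d14} ∩ {d4, d5, d6, d8, d9, d11, d12, d13, d14, d15, d16} = {d12, d14}
… ∩ ⟦brown⟧ = {d12, d14} ∩ {d1, d3, d4, d5, d7, d8, d12, d13, d14, d15, d16} = {d12, d14}
⟦metal brown block below d13⟧ = {d12, d14}, so the cardinality is 2.

2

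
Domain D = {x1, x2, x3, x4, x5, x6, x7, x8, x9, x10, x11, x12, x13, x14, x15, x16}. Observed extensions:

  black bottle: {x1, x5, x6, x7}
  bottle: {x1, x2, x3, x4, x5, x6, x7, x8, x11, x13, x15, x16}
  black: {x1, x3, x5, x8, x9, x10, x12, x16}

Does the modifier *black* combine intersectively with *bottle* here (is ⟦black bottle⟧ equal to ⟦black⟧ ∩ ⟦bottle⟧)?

no

⟦black⟧ ∩ ⟦bottle⟧ = {x1, x3, x5, x8, x9, x10, x12, x16} ∩ {x1, x2, x3, x4, x5, x6, x7, x8, x11, x13, x15, x16} = {x1, x3, x5, x8, x16}
Observed ⟦black bottle⟧ = {x1, x5, x6, x7}.
These differ, so the modifier is not intersective in this model.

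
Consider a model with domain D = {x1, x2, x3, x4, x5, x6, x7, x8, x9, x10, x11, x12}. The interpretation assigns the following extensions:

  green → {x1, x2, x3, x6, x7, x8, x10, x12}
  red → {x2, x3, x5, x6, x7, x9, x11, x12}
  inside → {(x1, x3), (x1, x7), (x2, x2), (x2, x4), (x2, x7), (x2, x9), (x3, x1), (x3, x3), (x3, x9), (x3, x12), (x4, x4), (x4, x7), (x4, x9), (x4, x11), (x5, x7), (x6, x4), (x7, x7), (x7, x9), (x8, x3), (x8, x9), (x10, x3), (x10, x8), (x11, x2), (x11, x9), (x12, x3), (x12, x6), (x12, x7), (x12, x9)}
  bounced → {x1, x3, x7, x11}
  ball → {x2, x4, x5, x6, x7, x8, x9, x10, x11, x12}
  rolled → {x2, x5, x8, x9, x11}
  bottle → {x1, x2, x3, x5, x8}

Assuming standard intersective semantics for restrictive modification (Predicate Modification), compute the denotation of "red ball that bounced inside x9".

⟦that bounced⟧ = ⟦bounced⟧ = {x1, x3, x7, x11}
⟦inside x9⟧ = {x : ⟨x, x9⟩ ∈ ⟦inside⟧} = {x2, x3, x4, x7, x8, x11, x12}
⟦ball⟧ = {x2, x4, x5, x6, x7, x8, x9, x10, x11, x12}
… ∩ ⟦that bounced⟧ = {x2, x4, x5, x6, x7, x8, x9, x10, x11, x12} ∩ {x1, x3, x7, x11} = {x7, x11}
… ∩ ⟦inside x9⟧ = {x7, x11} ∩ {x2, x3, x4, x7, x8, x11, x12} = {x7, x11}
… ∩ ⟦red⟧ = {x7, x11} ∩ {x2, x3, x5, x6, x7, x9, x11, x12} = {x7, x11}
So ⟦red ball that bounced inside x9⟧ = {x7, x11}.

{x7, x11}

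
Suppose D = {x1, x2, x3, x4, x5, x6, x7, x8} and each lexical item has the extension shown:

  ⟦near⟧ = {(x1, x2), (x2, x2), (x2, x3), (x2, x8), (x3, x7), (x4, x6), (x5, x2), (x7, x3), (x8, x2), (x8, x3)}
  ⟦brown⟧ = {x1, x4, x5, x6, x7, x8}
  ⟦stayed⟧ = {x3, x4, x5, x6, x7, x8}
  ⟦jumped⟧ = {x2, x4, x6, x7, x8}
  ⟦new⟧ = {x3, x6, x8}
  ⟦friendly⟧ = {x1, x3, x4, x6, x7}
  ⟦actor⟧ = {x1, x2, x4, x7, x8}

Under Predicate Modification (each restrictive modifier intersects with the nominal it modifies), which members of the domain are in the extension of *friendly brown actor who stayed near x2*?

⟦who stayed⟧ = ⟦stayed⟧ = {x3, x4, x5, x6, x7, x8}
⟦near x2⟧ = {x : ⟨x, x2⟩ ∈ ⟦near⟧} = {x1, x2, x5, x8}
⟦actor⟧ = {x1, x2, x4, x7, x8}
… ∩ ⟦who stayed⟧ = {x1, x2, x4, x7, x8} ∩ {x3, x4, x5, x6, x7, x8} = {x4, x7, x8}
… ∩ ⟦near x2⟧ = {x4, x7, x8} ∩ {x1, x2, x5, x8} = {x8}
… ∩ ⟦friendly⟧ = {x8} ∩ {x1, x3, x4, x6, x7} = ∅
… ∩ ⟦brown⟧ = ∅ ∩ {x1, x4, x5, x6, x7, x8} = ∅
So ⟦friendly brown actor who stayed near x2⟧ = { }.

{ }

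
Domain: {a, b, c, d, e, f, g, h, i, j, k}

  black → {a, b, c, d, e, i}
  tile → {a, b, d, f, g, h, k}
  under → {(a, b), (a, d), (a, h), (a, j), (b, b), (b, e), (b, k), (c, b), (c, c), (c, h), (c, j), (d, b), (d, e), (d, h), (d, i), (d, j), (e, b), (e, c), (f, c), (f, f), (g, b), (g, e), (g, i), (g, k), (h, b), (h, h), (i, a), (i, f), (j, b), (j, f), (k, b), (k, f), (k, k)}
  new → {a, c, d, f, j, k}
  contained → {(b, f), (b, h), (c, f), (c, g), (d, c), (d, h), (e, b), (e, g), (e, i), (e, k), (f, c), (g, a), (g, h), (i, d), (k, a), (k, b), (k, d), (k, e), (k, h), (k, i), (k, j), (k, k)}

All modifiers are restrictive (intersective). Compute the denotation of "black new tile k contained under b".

{a, d}

⟦k contained⟧ = {x : ⟨k, x⟩ ∈ ⟦contained⟧} = {a, b, d, e, h, i, j, k}
⟦under b⟧ = {x : ⟨x, b⟩ ∈ ⟦under⟧} = {a, b, c, d, e, g, h, j, k}
⟦tile⟧ = {a, b, d, f, g, h, k}
… ∩ ⟦k contained⟧ = {a, b, d, f, g, h, k} ∩ {a, b, d, e, h, i, j, k} = {a, b, d, h, k}
… ∩ ⟦under b⟧ = {a, b, d, h, k} ∩ {a, b, c, d, e, g, h, j, k} = {a, b, d, h, k}
… ∩ ⟦black⟧ = {a, b, d, h, k} ∩ {a, b, c, d, e, i} = {a, b, d}
… ∩ ⟦new⟧ = {a, b, d} ∩ {a, c, d, f, j, k} = {a, d}
So ⟦black new tile k contained under b⟧ = {a, d}.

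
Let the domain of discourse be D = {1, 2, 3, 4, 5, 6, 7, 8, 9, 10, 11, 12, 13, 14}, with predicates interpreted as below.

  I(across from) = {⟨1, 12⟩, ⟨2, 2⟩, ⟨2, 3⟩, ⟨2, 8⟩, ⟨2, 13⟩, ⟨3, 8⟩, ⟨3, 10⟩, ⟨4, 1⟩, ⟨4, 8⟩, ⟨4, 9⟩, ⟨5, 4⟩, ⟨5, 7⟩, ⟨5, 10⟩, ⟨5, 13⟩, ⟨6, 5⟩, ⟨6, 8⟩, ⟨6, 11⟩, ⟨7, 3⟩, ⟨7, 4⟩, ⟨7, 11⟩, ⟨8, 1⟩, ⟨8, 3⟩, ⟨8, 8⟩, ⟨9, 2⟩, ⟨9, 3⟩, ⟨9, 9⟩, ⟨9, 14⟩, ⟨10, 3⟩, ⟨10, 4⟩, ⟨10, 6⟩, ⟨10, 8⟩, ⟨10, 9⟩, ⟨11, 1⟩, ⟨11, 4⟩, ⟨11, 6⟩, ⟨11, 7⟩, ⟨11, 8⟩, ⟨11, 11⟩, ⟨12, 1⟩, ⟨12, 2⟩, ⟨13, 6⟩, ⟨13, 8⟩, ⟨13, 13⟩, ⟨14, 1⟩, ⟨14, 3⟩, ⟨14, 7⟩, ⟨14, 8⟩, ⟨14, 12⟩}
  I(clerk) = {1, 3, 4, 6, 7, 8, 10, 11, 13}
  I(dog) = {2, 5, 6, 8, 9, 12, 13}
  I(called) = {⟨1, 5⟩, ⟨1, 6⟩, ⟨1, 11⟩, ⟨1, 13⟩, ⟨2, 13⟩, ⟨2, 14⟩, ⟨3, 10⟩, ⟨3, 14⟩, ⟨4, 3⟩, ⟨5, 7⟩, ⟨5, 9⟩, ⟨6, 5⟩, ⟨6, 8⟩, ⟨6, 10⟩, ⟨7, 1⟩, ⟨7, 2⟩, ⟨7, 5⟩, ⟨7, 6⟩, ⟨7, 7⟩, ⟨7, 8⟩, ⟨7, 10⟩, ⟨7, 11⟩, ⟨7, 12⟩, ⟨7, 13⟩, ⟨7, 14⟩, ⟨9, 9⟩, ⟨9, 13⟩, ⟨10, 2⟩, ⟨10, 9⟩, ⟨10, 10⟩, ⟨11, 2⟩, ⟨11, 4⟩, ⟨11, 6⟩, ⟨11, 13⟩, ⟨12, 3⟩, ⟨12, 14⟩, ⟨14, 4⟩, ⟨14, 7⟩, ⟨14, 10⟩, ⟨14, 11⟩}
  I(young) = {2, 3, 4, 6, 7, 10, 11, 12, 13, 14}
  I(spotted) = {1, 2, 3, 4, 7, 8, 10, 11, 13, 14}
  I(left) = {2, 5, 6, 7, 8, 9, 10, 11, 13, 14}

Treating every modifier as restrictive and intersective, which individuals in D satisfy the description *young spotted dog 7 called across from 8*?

{2, 13}

⟦7 called⟧ = {x : ⟨7, x⟩ ∈ ⟦called⟧} = {1, 2, 5, 6, 7, 8, 10, 11, 12, 13, 14}
⟦across from 8⟧ = {x : ⟨x, 8⟩ ∈ ⟦across from⟧} = {2, 3, 4, 6, 8, 10, 11, 13, 14}
⟦dog⟧ = {2, 5, 6, 8, 9, 12, 13}
… ∩ ⟦7 called⟧ = {2, 5, 6, 8, 9, 12, 13} ∩ {1, 2, 5, 6, 7, 8, 10, 11, 12, 13, 14} = {2, 5, 6, 8, 12, 13}
… ∩ ⟦across from 8⟧ = {2, 5, 6, 8, 12, 13} ∩ {2, 3, 4, 6, 8, 10, 11, 13, 14} = {2, 6, 8, 13}
… ∩ ⟦young⟧ = {2, 6, 8, 13} ∩ {2, 3, 4, 6, 7, 10, 11, 12, 13, 14} = {2, 6, 13}
… ∩ ⟦spotted⟧ = {2, 6, 13} ∩ {1, 2, 3, 4, 7, 8, 10, 11, 13, 14} = {2, 13}
So ⟦young spotted dog 7 called across from 8⟧ = {2, 13}.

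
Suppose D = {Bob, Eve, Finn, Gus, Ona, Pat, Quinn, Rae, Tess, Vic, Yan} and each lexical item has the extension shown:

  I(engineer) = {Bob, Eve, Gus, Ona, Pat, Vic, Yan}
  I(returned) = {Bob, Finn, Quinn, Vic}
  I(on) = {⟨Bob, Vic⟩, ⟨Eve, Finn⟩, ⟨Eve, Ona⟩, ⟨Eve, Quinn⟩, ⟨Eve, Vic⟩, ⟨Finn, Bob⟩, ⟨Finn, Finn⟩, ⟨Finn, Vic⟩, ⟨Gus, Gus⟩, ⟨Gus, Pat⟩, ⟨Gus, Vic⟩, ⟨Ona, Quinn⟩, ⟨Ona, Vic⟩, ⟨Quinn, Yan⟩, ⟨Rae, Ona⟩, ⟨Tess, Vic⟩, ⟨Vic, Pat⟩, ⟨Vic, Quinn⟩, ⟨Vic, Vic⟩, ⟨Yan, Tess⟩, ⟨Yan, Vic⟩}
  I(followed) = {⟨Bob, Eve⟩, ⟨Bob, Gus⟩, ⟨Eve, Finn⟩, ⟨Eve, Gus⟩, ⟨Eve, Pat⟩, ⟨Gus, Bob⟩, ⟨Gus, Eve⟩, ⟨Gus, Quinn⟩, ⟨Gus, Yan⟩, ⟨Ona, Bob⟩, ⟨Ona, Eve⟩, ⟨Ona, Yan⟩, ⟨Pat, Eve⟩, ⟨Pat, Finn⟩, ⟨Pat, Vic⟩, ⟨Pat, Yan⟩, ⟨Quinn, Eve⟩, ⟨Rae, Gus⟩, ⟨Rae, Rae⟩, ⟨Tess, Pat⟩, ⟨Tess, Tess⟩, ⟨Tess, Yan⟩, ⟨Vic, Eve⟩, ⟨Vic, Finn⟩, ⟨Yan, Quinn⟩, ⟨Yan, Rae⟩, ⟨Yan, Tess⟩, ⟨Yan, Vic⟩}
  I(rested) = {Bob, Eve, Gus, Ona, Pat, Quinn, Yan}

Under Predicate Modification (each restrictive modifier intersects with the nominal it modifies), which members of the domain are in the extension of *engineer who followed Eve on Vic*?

{Bob, Gus, Ona, Vic}

⟦who followed Eve⟧ = {x : ⟨x, Eve⟩ ∈ ⟦followed⟧} = {Bob, Gus, Ona, Pat, Quinn, Vic}
⟦on Vic⟧ = {x : ⟨x, Vic⟩ ∈ ⟦on⟧} = {Bob, Eve, Finn, Gus, Ona, Tess, Vic, Yan}
⟦engineer⟧ = {Bob, Eve, Gus, Ona, Pat, Vic, Yan}
… ∩ ⟦who followed Eve⟧ = {Bob, Eve, Gus, Ona, Pat, Vic, Yan} ∩ {Bob, Gus, Ona, Pat, Quinn, Vic} = {Bob, Gus, Ona, Pat, Vic}
… ∩ ⟦on Vic⟧ = {Bob, Gus, Ona, Pat, Vic} ∩ {Bob, Eve, Finn, Gus, Ona, Tess, Vic, Yan} = {Bob, Gus, Ona, Vic}
So ⟦engineer who followed Eve on Vic⟧ = {Bob, Gus, Ona, Vic}.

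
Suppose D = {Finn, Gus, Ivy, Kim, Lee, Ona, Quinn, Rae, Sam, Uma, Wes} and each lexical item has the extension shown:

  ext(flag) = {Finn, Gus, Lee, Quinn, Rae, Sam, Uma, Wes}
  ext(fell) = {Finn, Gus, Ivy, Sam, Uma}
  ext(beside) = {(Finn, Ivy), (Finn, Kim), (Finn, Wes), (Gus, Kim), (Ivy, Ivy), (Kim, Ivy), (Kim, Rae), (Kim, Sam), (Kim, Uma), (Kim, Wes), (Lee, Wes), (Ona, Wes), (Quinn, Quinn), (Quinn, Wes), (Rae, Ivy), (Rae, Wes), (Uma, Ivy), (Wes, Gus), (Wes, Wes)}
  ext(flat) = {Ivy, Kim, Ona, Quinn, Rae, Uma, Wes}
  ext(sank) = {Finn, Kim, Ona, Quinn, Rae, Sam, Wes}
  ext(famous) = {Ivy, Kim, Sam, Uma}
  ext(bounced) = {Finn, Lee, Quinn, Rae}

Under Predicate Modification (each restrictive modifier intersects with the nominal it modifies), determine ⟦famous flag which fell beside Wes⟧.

{ }

⟦which fell⟧ = ⟦fell⟧ = {Finn, Gus, Ivy, Sam, Uma}
⟦beside Wes⟧ = {x : ⟨x, Wes⟩ ∈ ⟦beside⟧} = {Finn, Kim, Lee, Ona, Quinn, Rae, Wes}
⟦flag⟧ = {Finn, Gus, Lee, Quinn, Rae, Sam, Uma, Wes}
… ∩ ⟦which fell⟧ = {Finn, Gus, Lee, Quinn, Rae, Sam, Uma, Wes} ∩ {Finn, Gus, Ivy, Sam, Uma} = {Finn, Gus, Sam, Uma}
… ∩ ⟦beside Wes⟧ = {Finn, Gus, Sam, Uma} ∩ {Finn, Kim, Lee, Ona, Quinn, Rae, Wes} = {Finn}
… ∩ ⟦famous⟧ = {Finn} ∩ {Ivy, Kim, Sam, Uma} = ∅
So ⟦famous flag which fell beside Wes⟧ = { }.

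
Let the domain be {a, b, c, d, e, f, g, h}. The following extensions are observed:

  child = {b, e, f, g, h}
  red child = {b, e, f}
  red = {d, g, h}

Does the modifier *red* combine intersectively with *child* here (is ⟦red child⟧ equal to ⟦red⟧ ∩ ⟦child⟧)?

⟦red⟧ ∩ ⟦child⟧ = {d, g, h} ∩ {b, e, f, g, h} = {g, h}
Observed ⟦red child⟧ = {b, e, f}.
These differ, so the modifier is not intersective in this model.

no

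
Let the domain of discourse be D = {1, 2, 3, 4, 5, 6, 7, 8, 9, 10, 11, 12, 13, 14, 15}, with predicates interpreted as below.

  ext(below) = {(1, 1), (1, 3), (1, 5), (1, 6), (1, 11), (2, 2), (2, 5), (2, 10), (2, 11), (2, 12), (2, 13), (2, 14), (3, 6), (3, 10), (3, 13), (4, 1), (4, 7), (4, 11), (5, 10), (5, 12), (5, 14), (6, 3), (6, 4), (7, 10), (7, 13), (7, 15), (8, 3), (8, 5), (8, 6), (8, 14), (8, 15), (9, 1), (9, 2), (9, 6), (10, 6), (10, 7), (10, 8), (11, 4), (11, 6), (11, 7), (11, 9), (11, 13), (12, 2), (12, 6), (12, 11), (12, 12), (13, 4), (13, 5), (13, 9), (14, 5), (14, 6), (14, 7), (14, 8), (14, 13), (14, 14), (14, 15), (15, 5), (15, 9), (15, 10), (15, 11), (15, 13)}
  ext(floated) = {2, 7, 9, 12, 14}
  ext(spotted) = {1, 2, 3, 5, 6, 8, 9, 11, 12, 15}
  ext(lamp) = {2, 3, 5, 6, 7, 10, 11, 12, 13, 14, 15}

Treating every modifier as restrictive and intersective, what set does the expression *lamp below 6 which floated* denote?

{12, 14}

⟦below 6⟧ = {x : ⟨x, 6⟩ ∈ ⟦below⟧} = {1, 3, 8, 9, 10, 11, 12, 14}
⟦which floated⟧ = ⟦floated⟧ = {2, 7, 9, 12, 14}
⟦lamp⟧ = {2, 3, 5, 6, 7, 10, 11, 12, 13, 14, 15}
… ∩ ⟦below 6⟧ = {2, 3, 5, 6, 7, 10, 11, 12, 13, 14, 15} ∩ {1, 3, 8, 9, 10, 11, 12, 14} = {3, 10, 11, 12, 14}
… ∩ ⟦which floated⟧ = {3, 10, 11, 12, 14} ∩ {2, 7, 9, 12, 14} = {12, 14}
So ⟦lamp below 6 which floated⟧ = {12, 14}.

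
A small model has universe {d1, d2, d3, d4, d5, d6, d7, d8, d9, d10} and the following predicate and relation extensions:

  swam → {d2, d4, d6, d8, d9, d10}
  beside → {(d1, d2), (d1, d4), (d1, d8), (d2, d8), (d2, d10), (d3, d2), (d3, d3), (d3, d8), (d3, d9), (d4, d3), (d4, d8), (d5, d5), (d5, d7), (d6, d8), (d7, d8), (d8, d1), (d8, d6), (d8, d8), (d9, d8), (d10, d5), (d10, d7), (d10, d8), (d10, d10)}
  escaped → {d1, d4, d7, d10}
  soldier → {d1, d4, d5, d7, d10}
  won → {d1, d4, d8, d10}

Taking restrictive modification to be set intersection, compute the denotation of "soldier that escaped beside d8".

{d1, d4, d7, d10}

⟦that escaped⟧ = ⟦escaped⟧ = {d1, d4, d7, d10}
⟦beside d8⟧ = {x : ⟨x, d8⟩ ∈ ⟦beside⟧} = {d1, d2, d3, d4, d6, d7, d8, d9, d10}
⟦soldier⟧ = {d1, d4, d5, d7, d10}
… ∩ ⟦that escaped⟧ = {d1, d4, d5, d7, d10} ∩ {d1, d4, d7, d10} = {d1, d4, d7, d10}
… ∩ ⟦beside d8⟧ = {d1, d4, d7, d10} ∩ {d1, d2, d3, d4, d6, d7, d8, d9, d10} = {d1, d4, d7, d10}
So ⟦soldier that escaped beside d8⟧ = {d1, d4, d7, d10}.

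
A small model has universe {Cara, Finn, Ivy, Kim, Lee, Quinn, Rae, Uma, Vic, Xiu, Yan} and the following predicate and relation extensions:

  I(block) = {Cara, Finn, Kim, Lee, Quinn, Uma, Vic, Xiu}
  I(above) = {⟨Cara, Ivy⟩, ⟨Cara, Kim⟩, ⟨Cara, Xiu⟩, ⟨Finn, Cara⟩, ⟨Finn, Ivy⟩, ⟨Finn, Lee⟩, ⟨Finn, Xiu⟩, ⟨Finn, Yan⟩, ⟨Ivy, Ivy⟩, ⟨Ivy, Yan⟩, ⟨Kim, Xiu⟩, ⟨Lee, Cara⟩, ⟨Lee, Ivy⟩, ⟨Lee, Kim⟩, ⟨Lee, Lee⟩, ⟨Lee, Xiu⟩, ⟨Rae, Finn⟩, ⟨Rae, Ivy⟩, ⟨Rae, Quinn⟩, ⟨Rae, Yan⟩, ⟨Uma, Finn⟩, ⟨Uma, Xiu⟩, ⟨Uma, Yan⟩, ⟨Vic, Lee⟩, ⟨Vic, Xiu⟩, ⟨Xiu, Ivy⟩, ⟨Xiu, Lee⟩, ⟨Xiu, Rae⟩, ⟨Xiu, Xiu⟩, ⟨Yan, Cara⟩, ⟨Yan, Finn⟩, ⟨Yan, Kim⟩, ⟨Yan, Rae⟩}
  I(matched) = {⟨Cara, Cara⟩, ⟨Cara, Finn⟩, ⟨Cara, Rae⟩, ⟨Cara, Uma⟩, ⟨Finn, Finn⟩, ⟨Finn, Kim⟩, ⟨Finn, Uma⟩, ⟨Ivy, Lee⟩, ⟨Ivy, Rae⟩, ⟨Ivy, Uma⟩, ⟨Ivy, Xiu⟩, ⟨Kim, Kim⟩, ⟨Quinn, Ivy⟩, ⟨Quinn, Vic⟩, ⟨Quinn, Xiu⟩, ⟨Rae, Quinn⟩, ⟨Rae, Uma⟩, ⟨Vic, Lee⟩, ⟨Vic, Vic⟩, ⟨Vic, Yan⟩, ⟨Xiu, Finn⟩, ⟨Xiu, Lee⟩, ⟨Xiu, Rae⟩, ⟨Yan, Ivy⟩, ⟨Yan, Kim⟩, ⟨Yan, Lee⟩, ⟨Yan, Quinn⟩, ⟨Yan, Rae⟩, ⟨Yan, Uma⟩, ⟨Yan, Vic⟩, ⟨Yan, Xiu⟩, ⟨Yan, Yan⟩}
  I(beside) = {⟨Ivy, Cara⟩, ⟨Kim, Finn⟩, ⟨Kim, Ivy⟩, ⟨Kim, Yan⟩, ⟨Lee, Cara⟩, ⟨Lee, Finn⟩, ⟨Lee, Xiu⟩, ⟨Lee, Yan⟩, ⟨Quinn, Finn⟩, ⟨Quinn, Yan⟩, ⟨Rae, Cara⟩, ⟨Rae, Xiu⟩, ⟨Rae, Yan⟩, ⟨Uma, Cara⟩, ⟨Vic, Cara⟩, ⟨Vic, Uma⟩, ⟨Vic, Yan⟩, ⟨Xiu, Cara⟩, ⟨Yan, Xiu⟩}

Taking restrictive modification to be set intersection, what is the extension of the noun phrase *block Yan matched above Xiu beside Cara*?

{Lee, Uma, Vic, Xiu}

⟦Yan matched⟧ = {x : ⟨Yan, x⟩ ∈ ⟦matched⟧} = {Ivy, Kim, Lee, Quinn, Rae, Uma, Vic, Xiu, Yan}
⟦above Xiu⟧ = {x : ⟨x, Xiu⟩ ∈ ⟦above⟧} = {Cara, Finn, Kim, Lee, Uma, Vic, Xiu}
⟦beside Cara⟧ = {x : ⟨x, Cara⟩ ∈ ⟦beside⟧} = {Ivy, Lee, Rae, Uma, Vic, Xiu}
⟦block⟧ = {Cara, Finn, Kim, Lee, Quinn, Uma, Vic, Xiu}
… ∩ ⟦Yan matched⟧ = {Cara, Finn, Kim, Lee, Quinn, Uma, Vic, Xiu} ∩ {Ivy, Kim, Lee, Quinn, Rae, Uma, Vic, Xiu, Yan} = {Kim, Lee, Quinn, Uma, Vic, Xiu}
… ∩ ⟦above Xiu⟧ = {Kim, Lee, Quinn, Uma, Vic, Xiu} ∩ {Cara, Finn, Kim, Lee, Uma, Vic, Xiu} = {Kim, Lee, Uma, Vic, Xiu}
… ∩ ⟦beside Cara⟧ = {Kim, Lee, Uma, Vic, Xiu} ∩ {Ivy, Lee, Rae, Uma, Vic, Xiu} = {Lee, Uma, Vic, Xiu}
So ⟦block Yan matched above Xiu beside Cara⟧ = {Lee, Uma, Vic, Xiu}.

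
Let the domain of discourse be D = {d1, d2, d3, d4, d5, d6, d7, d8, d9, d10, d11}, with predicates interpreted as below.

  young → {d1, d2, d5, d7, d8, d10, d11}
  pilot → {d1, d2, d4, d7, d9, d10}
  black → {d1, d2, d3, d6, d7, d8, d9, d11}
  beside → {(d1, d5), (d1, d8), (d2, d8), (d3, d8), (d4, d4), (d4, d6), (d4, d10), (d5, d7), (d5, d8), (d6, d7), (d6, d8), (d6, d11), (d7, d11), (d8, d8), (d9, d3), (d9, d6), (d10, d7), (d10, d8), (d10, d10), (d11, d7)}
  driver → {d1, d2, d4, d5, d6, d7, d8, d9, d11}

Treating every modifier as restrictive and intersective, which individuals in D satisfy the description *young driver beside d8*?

{d1, d2, d5, d8}

⟦beside d8⟧ = {x : ⟨x, d8⟩ ∈ ⟦beside⟧} = {d1, d2, d3, d5, d6, d8, d10}
⟦driver⟧ = {d1, d2, d4, d5, d6, d7, d8, d9, d11}
… ∩ ⟦beside d8⟧ = {d1, d2, d4, d5, d6, d7, d8, d9, d11} ∩ {d1, d2, d3, d5, d6, d8, d10} = {d1, d2, d5, d6, d8}
… ∩ ⟦young⟧ = {d1, d2, d5, d6, d8} ∩ {d1, d2, d5, d7, d8, d10, d11} = {d1, d2, d5, d8}
So ⟦young driver beside d8⟧ = {d1, d2, d5, d8}.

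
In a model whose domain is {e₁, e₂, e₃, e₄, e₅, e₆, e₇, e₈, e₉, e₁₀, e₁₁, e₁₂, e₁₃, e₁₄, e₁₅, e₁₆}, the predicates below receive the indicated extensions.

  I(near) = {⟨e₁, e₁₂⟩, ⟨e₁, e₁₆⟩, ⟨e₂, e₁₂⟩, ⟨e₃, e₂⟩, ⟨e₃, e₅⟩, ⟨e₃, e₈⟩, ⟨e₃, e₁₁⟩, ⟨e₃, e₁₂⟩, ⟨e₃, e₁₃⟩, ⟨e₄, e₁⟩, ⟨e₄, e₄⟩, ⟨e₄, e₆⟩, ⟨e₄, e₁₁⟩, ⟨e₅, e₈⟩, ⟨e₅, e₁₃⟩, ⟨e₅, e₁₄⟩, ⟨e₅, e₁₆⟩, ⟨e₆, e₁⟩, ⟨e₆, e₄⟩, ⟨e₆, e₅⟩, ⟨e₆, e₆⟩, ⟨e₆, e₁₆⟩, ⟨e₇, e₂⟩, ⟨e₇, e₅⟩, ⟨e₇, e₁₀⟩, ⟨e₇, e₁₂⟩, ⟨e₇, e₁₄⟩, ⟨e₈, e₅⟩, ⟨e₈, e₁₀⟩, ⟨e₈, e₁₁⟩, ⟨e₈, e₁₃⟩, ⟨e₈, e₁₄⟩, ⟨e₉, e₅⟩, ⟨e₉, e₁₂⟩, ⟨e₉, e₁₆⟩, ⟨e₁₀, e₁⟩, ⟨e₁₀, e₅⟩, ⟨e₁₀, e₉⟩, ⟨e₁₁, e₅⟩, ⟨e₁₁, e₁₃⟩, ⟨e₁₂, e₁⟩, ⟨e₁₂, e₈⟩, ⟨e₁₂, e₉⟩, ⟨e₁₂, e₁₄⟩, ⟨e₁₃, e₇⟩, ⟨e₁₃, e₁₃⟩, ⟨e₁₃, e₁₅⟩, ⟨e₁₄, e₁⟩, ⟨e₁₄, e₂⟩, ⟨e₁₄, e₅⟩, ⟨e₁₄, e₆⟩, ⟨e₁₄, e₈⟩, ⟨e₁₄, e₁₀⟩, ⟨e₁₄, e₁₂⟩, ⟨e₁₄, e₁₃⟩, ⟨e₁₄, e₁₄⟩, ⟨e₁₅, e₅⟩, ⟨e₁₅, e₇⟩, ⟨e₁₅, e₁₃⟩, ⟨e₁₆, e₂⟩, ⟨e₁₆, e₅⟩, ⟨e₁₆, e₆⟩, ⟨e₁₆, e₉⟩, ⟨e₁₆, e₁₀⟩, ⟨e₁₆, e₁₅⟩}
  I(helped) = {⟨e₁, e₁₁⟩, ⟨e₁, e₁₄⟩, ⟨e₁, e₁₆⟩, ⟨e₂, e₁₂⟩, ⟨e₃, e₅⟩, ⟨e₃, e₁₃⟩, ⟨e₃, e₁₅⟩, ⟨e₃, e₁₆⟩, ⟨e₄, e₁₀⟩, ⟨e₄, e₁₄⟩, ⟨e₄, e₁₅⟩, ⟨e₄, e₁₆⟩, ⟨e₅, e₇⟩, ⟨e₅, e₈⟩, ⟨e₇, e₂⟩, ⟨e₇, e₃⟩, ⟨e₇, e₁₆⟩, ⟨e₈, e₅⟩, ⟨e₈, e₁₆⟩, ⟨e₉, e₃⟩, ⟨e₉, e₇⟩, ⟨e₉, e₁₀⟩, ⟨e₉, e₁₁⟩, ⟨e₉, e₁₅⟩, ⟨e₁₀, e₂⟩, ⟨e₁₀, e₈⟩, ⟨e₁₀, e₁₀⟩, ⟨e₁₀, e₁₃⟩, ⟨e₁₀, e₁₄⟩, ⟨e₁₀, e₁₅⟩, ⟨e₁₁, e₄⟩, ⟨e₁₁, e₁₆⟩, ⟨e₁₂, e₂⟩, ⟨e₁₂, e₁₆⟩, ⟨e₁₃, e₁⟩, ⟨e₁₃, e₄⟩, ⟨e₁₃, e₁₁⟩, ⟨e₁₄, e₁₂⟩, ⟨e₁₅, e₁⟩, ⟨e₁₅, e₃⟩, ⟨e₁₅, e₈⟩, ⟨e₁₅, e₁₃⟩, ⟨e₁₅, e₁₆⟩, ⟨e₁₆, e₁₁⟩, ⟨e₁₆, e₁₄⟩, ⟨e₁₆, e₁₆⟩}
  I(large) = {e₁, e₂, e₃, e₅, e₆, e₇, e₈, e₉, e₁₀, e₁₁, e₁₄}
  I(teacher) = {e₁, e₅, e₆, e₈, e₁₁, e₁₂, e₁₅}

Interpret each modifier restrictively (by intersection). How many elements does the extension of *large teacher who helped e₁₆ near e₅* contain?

⟦who helped e₁₆⟧ = {x : ⟨x, e₁₆⟩ ∈ ⟦helped⟧} = {e₁, e₃, e₄, e₇, e₈, e₁₁, e₁₂, e₁₅, e₁₆}
⟦near e₅⟧ = {x : ⟨x, e₅⟩ ∈ ⟦near⟧} = {e₃, e₆, e₇, e₈, e₉, e₁₀, e₁₁, e₁₄, e₁₅, e₁₆}
⟦teacher⟧ = {e₁, e₅, e₆, e₈, e₁₁, e₁₂, e₁₅}
… ∩ ⟦who helped e₁₆⟧ = {e₁, e₅, e₆, e₈, e₁₁, e₁₂, e₁₅} ∩ {e₁, e₃, e₄, e₇, e₈, e₁₁, e₁₂, e₁₅, e₁₆} = {e₁, e₈, e₁₁, e₁₂, e₁₅}
… ∩ ⟦near e₅⟧ = {e₁, e₈, e₁₁, e₁₂, e₁₅} ∩ {e₃, e₆, e₇, e₈, e₉, e₁₀, e₁₁, e₁₄, e₁₅, e₁₆} = {e₈, e₁₁, e₁₅}
… ∩ ⟦large⟧ = {e₈, e₁₁, e₁₅} ∩ {e₁, e₂, e₃, e₅, e₆, e₇, e₈, e₉, e₁₀, e₁₁, e₁₄} = {e₈, e₁₁}
⟦large teacher who helped e₁₆ near e₅⟧ = {e₈, e₁₁}, so the cardinality is 2.

2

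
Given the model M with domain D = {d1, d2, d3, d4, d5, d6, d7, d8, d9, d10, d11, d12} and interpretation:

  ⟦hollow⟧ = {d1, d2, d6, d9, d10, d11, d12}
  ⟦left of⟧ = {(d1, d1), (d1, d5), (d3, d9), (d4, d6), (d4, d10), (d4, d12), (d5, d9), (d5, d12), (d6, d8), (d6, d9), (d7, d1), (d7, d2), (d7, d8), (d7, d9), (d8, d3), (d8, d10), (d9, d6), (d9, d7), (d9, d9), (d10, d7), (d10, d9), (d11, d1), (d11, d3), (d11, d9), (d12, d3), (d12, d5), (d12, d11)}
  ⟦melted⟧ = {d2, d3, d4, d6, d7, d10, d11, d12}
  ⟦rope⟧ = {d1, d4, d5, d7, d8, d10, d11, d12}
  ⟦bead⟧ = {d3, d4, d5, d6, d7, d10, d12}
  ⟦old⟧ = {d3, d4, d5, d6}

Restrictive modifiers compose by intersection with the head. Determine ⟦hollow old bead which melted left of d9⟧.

⟦which melted⟧ = ⟦melted⟧ = {d2, d3, d4, d6, d7, d10, d11, d12}
⟦left of d9⟧ = {x : ⟨x, d9⟩ ∈ ⟦left of⟧} = {d3, d5, d6, d7, d9, d10, d11}
⟦bead⟧ = {d3, d4, d5, d6, d7, d10, d12}
… ∩ ⟦which melted⟧ = {d3, d4, d5, d6, d7, d10, d12} ∩ {d2, d3, d4, d6, d7, d10, d11, d12} = {d3, d4, d6, d7, d10, d12}
… ∩ ⟦left of d9⟧ = {d3, d4, d6, d7, d10, d12} ∩ {d3, d5, d6, d7, d9, d10, d11} = {d3, d6, d7, d10}
… ∩ ⟦hollow⟧ = {d3, d6, d7, d10} ∩ {d1, d2, d6, d9, d10, d11, d12} = {d6, d10}
… ∩ ⟦old⟧ = {d6, d10} ∩ {d3, d4, d5, d6} = {d6}
So ⟦hollow old bead which melted left of d9⟧ = {d6}.

{d6}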